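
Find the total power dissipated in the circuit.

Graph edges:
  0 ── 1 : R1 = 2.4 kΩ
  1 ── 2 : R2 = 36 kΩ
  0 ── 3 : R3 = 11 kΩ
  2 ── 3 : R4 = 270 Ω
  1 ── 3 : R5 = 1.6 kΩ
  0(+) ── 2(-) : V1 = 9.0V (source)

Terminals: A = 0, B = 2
Nodal analysis, taking node 2 as the 0 V reference.
Source V1 fixes V_0 = 9 V.
KCL at each unknown node (sum of currents leaving = 0; resistances in Ω):
  Node 1: (V_1 - 9)/2400 + (V_1 - 0)/36000 + (V_1 - V_3)/1600 = 0
  Node 3: (V_3 - 9)/11000 + (V_3 - 0)/270 + (V_3 - V_1)/1600 = 0
Collecting terms (coefficients in siemens):
  0.001069·V_1 - 0.000625·V_3 = 0.00375
  0.00442·V_3 - 0.000625·V_1 = 0.0008182
Determinant D = (0.001069)(0.00442) - (-0.000625)(-0.000625) = 0.000004336
V_1 = [(0.00375)(0.00442) - (-0.000625)(0.0008182)]/D = 3.94 V
V_3 = [(0.001069)(0.0008182) - (0.00375)(-0.000625)]/D = 0.7423 V
Power in each resistor, P = (ΔV)²/R:
  P_R1 = (9 - 3.94)²/2400 = 0.01067 W
  P_R2 = (3.94 - 0)²/36000 = 0.0004313 W
  P_R3 = (9 - 0.7423)²/11000 = 0.006199 W
  P_R4 = (0 - 0.7423)²/270 = 0.002041 W
  P_R5 = (3.94 - 0.7423)²/1600 = 0.006392 W
P_total = P_R1 + P_R2 + P_R3 + P_R4 + P_R5 = 0.02573 W

Final answer: 0.02573 W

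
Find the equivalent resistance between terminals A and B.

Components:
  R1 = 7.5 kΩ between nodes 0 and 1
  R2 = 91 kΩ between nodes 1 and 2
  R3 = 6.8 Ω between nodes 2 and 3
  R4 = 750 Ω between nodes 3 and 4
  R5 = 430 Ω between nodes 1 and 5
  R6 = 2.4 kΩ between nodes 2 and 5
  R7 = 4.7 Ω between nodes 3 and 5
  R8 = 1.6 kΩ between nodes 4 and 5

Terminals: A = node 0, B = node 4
The network is not a plain series/parallel combination. Inject a 1 A test current into terminal A (node 0) and return it from terminal B (node 4); then R_eq = V_A / (1 A).
Nodal analysis, taking node 4 as the 0 V reference.
Current source I_test pushes 1 A into node 0 and draws it out of node 4.
KCL at each unknown node (sum of currents leaving = 0; resistances in Ω):
  Node 0: (V_0 - V_1)/7500 - 1 = 0
  Node 1: (V_1 - V_0)/7500 + (V_1 - V_2)/91000 + (V_1 - V_5)/430 = 0
  Node 2: (V_2 - V_1)/91000 + (V_2 - V_3)/6.8 + (V_2 - V_5)/2400 = 0
  Node 3: (V_3 - V_2)/6.8 + (V_3 - 0)/750 + (V_3 - V_5)/4.7 = 0
  Node 5: (V_5 - V_1)/430 + (V_5 - V_2)/2400 + (V_5 - V_3)/4.7 + (V_5 - 0)/1600 = 0
Collecting terms (coefficients in siemens):
  0.0001333·V_0 - 0.0001333·V_1 = 1
  0.00247·V_1 - 0.0001333·V_0 - 0.00001099·V_2 - 0.002326·V_5 = 0
  0.1475·V_2 - 0.00001099·V_1 - 0.1471·V_3 - 0.0004167·V_5 = 0
  0.3612·V_3 - 0.1471·V_2 - 0.2128·V_5 = 0
  0.2161·V_5 - 0.002326·V_1 - 0.0004167·V_2 - 0.2128·V_3 = 0
Solving these 5 simultaneous equations (Gaussian elimination) gives:
  V_0 = 8441 V, V_1 = 940.8 V, V_2 = 509.7 V, V_3 = 509.6 V
  V_5 = 512.8 V
R_eq = V_0 / 1 A = 8441 Ω = 8.441 kΩ

Final answer: 8.441 kΩ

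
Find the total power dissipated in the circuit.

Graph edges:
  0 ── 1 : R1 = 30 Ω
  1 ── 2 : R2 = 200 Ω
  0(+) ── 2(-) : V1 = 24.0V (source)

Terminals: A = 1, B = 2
Nodal analysis, taking node 2 as the 0 V reference.
Source V1 fixes V_0 = 24 V.
KCL at each unknown node (sum of currents leaving = 0; resistances in Ω):
  Node 1: (V_1 - 24)/30 + (V_1 - 0)/200 = 0
Collecting terms: 0.03833 × V_1 = 0.8  =>  V_1 = 20.87 V
Power in each resistor, P = (ΔV)²/R:
  P_R1 = (24 - 20.87)²/30 = 0.3267 W
  P_R2 = (20.87 - 0)²/200 = 2.178 W
P_total = P_R1 + P_R2 = 2.504 W

Final answer: 2.504 W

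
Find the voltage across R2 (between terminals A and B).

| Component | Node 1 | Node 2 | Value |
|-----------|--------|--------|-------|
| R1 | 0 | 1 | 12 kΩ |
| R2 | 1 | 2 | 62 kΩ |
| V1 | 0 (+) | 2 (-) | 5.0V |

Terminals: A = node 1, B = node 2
R1 and R2 are in series across V1 (node 0 → node 1 → node 2), and the output A–B is taken across R2, so this is a voltage divider.
Series current: I = V1/(R1 + R2) = 5/(12000 + 62000) = 5/74000 = 0.00006757 A
V_R2 = I × R2 = V1 × R2/(R1 + R2) = 5 × 62000/74000 = 4.189 V

Final answer: 4.189 V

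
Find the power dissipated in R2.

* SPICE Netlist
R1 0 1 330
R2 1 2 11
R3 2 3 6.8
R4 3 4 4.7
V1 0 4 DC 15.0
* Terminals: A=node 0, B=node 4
Nodal analysis, taking node 4 as the 0 V reference.
Source V1 fixes V_0 = 15 V.
KCL at each unknown node (sum of currents leaving = 0; resistances in Ω):
  Node 1: (V_1 - 15)/330 + (V_1 - V_2)/11 = 0
  Node 2: (V_2 - V_1)/11 + (V_2 - V_3)/6.8 = 0
  Node 3: (V_3 - V_2)/6.8 + (V_3 - 0)/4.7 = 0
Collecting terms (coefficients in siemens):
  0.09394·V_1 - 0.09091·V_2 = 0.04545
  0.238·V_2 - 0.09091·V_1 - 0.1471·V_3 = 0
  0.3598·V_3 - 0.1471·V_2 = 0
Solving these 3 simultaneous equations (Gaussian elimination) gives:
  V_1 = 0.9574 V, V_2 = 0.4894 V, V_3 = 0.2 V
I_R2 = (V_1 - V_2)/R2 = (0.9574 - 0.4894)/11 = 0.04255 A
P_R2 = I_R2² × R2 = (0.04255)² × 11 = 0.01992 W

Final answer: 0.01992 W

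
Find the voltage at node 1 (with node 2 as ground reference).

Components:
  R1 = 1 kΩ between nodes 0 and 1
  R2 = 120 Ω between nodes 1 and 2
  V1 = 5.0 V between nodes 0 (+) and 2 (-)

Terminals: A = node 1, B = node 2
Nodal analysis, taking node 2 as the 0 V reference.
Source V1 fixes V_0 = 5 V.
KCL at each unknown node (sum of currents leaving = 0; resistances in Ω):
  Node 1: (V_1 - 5)/1000 + (V_1 - 0)/120 = 0
Collecting terms: 0.009333 × V_1 = 0.005  =>  V_1 = 0.5357 V
The requested potential is V_1 = 0.5357 V.

Final answer: V_1 = 0.5357 V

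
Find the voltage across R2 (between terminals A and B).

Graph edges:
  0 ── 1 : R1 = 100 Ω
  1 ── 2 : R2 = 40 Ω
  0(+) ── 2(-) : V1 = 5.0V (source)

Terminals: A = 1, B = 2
R1 and R2 are in series across V1 (node 0 → node 1 → node 2), and the output A–B is taken across R2, so this is a voltage divider.
Series current: I = V1/(R1 + R2) = 5/(100 + 40) = 5/140 = 0.03571 A
V_R2 = I × R2 = V1 × R2/(R1 + R2) = 5 × 40/140 = 1.429 V

Final answer: 1.429 V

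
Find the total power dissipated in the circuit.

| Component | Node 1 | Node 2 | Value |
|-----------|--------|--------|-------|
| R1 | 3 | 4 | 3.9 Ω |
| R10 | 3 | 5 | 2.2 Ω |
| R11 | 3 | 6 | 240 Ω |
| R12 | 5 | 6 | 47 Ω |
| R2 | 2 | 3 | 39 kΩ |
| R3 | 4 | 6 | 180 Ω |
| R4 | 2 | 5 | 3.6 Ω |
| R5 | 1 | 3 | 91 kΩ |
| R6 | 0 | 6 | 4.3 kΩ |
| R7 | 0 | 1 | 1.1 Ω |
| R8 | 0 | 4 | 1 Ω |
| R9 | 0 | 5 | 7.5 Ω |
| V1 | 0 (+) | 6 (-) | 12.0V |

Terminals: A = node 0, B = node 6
Nodal analysis, taking node 6 as the 0 V reference.
Source V1 fixes V_0 = 12 V.
KCL at each unknown node (sum of currents leaving = 0; resistances in Ω):
  Node 1: (V_1 - V_3)/91000 + (V_1 - 12)/1.1 = 0
  Node 2: (V_2 - V_3)/39000 + (V_2 - V_5)/3.6 = 0
  Node 3: (V_3 - V_4)/3.9 + (V_3 - V_2)/39000 + (V_3 - V_1)/91000 + (V_3 - V_5)/2.2 + (V_3 - 0)/240 = 0
  Node 4: (V_4 - V_3)/3.9 + (V_4 - 0)/180 + (V_4 - 12)/1 = 0
  Node 5: (V_5 - V_2)/3.6 + (V_5 - 12)/7.5 + (V_5 - V_3)/2.2 + (V_5 - 0)/47 = 0
Collecting terms (coefficients in siemens):
  0.9091·V_1 - 0.00001099·V_3 = 10.91
  0.2778·V_2 - 0.00002564·V_3 - 0.2778·V_5 = 0
  0.7152·V_3 - 0.00001099·V_1 - 0.00002564·V_2 - 0.2564·V_4 - 0.4545·V_5 = 0
  1.262·V_4 - 0.2564·V_3 = 12
  0.8869·V_5 - 0.2778·V_2 - 0.4545·V_3 = 1.6
Solving these 5 simultaneous equations (Gaussian elimination) gives:
  V_1 = 12 V, V_2 = 11 V, V_3 = 11.22 V, V_4 = 11.79 V
  V_5 = 11 V
Power in each resistor, P = (ΔV)²/R:
  P_R1 = (11.22 - 11.79)²/3.9 = 0.08397 W
  P_R2 = (11 - 11.22)²/39000 = 0.000001241 W
  P_R3 = (11.79 - 0)²/180 = 0.772 W
  P_R4 = (11 - 11)²/3.6 = 0.0000000001146 W
  P_R5 = (12 - 11.22)²/91000 = 0.000006763 W
  P_R6 = (12 - 0)²/4300 = 0.03349 W
  P_R7 = (12 - 12)²/1.1 = 0.00000000008175 W
  P_R8 = (12 - 11.79)²/1 = 0.04504 W
  P_R9 = (12 - 11)²/7.5 = 0.1345 W
  P_R10 = (11.22 - 11)²/2.2 = 0.022 W
  P_R11 = (11.22 - 0)²/240 = 0.5241 W
  P_R12 = (11 - 0)²/47 = 2.572 W
P_total = P_R1 + P_R2 + P_R3 + P_R4 + P_R5 + P_R6 + P_R7 + P_R8 + P_R9 + P_R10 + P_R11 + P_R12 = 4.187 W

Final answer: 4.187 W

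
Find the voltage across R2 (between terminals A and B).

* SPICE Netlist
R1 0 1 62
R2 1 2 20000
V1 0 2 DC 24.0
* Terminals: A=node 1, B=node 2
R1 and R2 are in series across V1 (node 0 → node 1 → node 2), and the output A–B is taken across R2, so this is a voltage divider.
Series current: I = V1/(R1 + R2) = 24/(62 + 20000) = 24/20060 = 0.001196 A
V_R2 = I × R2 = V1 × R2/(R1 + R2) = 24 × 20000/20060 = 23.93 V

Final answer: 23.93 V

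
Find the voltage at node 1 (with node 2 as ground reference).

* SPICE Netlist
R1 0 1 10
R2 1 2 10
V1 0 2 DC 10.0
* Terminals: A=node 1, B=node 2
Nodal analysis, taking node 2 as the 0 V reference.
Source V1 fixes V_0 = 10 V.
KCL at each unknown node (sum of currents leaving = 0; resistances in Ω):
  Node 1: (V_1 - 10)/10 + (V_1 - 0)/10 = 0
Collecting terms: 0.2 × V_1 = 1  =>  V_1 = 5 V
The requested potential is V_1 = 5 V.

Final answer: V_1 = 5 V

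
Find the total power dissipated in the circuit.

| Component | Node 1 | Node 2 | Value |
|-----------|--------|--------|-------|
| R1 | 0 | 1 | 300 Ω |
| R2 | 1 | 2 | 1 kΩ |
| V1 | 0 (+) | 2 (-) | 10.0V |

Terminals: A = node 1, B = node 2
Nodal analysis, taking node 2 as the 0 V reference.
Source V1 fixes V_0 = 10 V.
KCL at each unknown node (sum of currents leaving = 0; resistances in Ω):
  Node 1: (V_1 - 10)/300 + (V_1 - 0)/1000 = 0
Collecting terms: 0.004333 × V_1 = 0.03333  =>  V_1 = 7.692 V
Power in each resistor, P = (ΔV)²/R:
  P_R1 = (10 - 7.692)²/300 = 0.01775 W
  P_R2 = (7.692 - 0)²/1000 = 0.05917 W
P_total = P_R1 + P_R2 = 0.07692 W

Final answer: 0.07692 W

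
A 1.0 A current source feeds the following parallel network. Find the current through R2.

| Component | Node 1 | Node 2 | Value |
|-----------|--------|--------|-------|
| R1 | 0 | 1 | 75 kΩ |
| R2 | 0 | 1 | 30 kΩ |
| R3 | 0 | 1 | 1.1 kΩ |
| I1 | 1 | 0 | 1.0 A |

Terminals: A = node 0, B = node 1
All resistors sit directly between nodes 0 and 1, so they are in parallel and share one voltage V; the full source current 1 A splits among them.
1/R_par = 1/75000 + 1/30000 + 1/1100 = 0.0009558 S  =>  R_par = 1046 Ω
V = I × R_par = 1 × 1046 = 1046 V
I_R2 = V/R2 = 1046/30000 = 0.03488 A

Final answer: 0.03488 A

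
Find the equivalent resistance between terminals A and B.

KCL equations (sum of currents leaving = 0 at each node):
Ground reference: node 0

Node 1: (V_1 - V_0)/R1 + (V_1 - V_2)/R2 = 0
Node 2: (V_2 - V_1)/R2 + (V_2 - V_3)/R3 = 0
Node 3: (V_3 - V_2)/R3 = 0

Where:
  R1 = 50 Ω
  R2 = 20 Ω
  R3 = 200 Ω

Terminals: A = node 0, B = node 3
Reduce the network between node 0 (A) and node 3 (B) by series/parallel combination:
  Rs1 = R1 + R2 (series, joined only at node 1) = 50 + 20 = 70 Ω
  Rs2 = R3 + Rs1 (series, joined only at node 2) = 200 + 70 = 270 Ω
R_eq = 270 Ω

Final answer: 270 Ω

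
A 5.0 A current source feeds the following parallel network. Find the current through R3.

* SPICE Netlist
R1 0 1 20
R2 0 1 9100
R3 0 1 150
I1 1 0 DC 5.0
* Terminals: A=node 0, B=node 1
All resistors sit directly between nodes 0 and 1, so they are in parallel and share one voltage V; the full source current 5 A splits among them.
1/R_par = 1/20 + 1/9100 + 1/150 = 0.05678 S  =>  R_par = 17.61 Ω
V = I × R_par = 5 × 17.61 = 88.06 V
I_R3 = V/R3 = 88.06/150 = 0.5871 A

Final answer: 0.5871 A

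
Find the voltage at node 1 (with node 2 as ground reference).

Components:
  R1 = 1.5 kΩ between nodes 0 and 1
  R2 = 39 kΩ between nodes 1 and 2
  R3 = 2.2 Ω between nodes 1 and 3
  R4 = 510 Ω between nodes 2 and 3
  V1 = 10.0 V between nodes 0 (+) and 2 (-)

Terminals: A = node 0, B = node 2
Nodal analysis, taking node 2 as the 0 V reference.
Source V1 fixes V_0 = 10 V.
KCL at each unknown node (sum of currents leaving = 0; resistances in Ω):
  Node 1: (V_1 - 10)/1500 + (V_1 - 0)/39000 + (V_1 - V_3)/2.2 = 0
  Node 3: (V_3 - V_1)/2.2 + (V_3 - 0)/510 = 0
Collecting terms (coefficients in siemens):
  0.4552·V_1 - 0.4545·V_3 = 0.006667
  0.4565·V_3 - 0.4545·V_1 = 0
Determinant D = (0.4552)(0.4565) - (-0.4545)(-0.4545) = 0.001207
V_1 = [(0.006667)(0.4565) - (-0.4545)(0)]/D = 2.521 V
V_3 = [(0.4552)(0) - (0.006667)(-0.4545)]/D = 2.51 V
The requested potential is V_1 = 2.521 V.

Final answer: V_1 = 2.521 V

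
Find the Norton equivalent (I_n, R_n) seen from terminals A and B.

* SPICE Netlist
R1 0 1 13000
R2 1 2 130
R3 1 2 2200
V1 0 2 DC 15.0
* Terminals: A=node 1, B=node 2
Find the Thévenin equivalent first; then I_n = V_th/R_th and R_n = R_th.
Step 1 — V_th is the open-circuit voltage V_A - V_B (nothing connected across the terminals).
Nodal analysis, taking node 2 as the 0 V reference.
Source V1 fixes V_0 = 15 V.
KCL at each unknown node (sum of currents leaving = 0; resistances in Ω):
  Node 1: (V_1 - 15)/13000 + (V_1 - 0)/130 + (V_1 - 0)/2200 = 0
Collecting terms: 0.008224 × V_1 = 0.001154  =>  V_1 = 0.1403 V
V_th = V_1 - V_2 = 0.1403 - 0 = 0.1403 V
Step 2 — R_th: zero the source — replace V1 by a short circuit (node 2 merges into node 0) — and find the resistance seen between A (node 1) and B (node 0).
Reduce the network between node 1 (A) and node 0 (B) by series/parallel combination:
  Rp1 = R1 ‖ R2 ‖ R3 (parallel, all between nodes 0 and 1) = 1/(1/13000 + 1/130 + 1/2200) = 121.6 Ω
R_th = 121.6 Ω
I_n = V_th/R_th = 0.1403/121.6 = 0.001154 A, and R_n = R_th = 121.6 Ω

Final answer: I_n = 0.001154 A, R_n = 121.6 Ω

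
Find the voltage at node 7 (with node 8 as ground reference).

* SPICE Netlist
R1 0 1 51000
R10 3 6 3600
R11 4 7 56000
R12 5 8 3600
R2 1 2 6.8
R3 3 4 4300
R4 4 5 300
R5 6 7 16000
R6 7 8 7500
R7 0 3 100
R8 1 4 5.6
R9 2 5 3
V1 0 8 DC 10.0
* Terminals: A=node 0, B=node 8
Nodal analysis, taking node 8 as the 0 V reference.
Source V1 fixes V_0 = 10 V.
KCL at each unknown node (sum of currents leaving = 0; resistances in Ω):
  Node 1: (V_1 - 10)/51000 + (V_1 - V_2)/6.8 + (V_1 - V_4)/5.6 = 0
  Node 2: (V_2 - V_1)/6.8 + (V_2 - V_5)/3 = 0
  Node 3: (V_3 - V_4)/4300 + (V_3 - 10)/100 + (V_3 - V_6)/3600 = 0
  Node 4: (V_4 - V_3)/4300 + (V_4 - V_5)/300 + (V_4 - V_1)/5.6 + (V_4 - V_7)/56000 = 0
  Node 5: (V_5 - V_4)/300 + (V_5 - V_2)/3 + (V_5 - 0)/3600 = 0
  Node 6: (V_6 - V_7)/16000 + (V_6 - V_3)/3600 = 0
  Node 7: (V_7 - V_6)/16000 + (V_7 - 0)/7500 + (V_7 - V_4)/56000 = 0
Collecting terms (coefficients in siemens):
  0.3256·V_1 - 0.1471·V_2 - 0.1786·V_4 = 0.0001961
  0.4804·V_2 - 0.1471·V_1 - 0.3333·V_5 = 0
  0.01051·V_3 - 0.0002326·V_4 - 0.0002778·V_6 = 0.1
  0.1822·V_4 - 0.1786·V_1 - 0.0002326·V_3 - 0.003333·V_5 - 0.00001786·V_7 = 0
  0.3369·V_5 - 0.3333·V_2 - 0.003333·V_4 = 0
  0.0003403·V_6 - 0.0002778·V_3 - 0.0000625·V_7 = 0
  0.0002137·V_7 - 0.00001786·V_4 - 0.0000625·V_6 = 0
Solving these 7 simultaneous equations (Gaussian elimination) gives:
  V_1 = 4.634 V, V_2 = 4.626 V, V_3 = 9.844 V, V_4 = 4.641 V
  V_5 = 4.622 V, V_6 = 8.567 V, V_7 = 2.893 V
The requested potential is V_7 = 2.893 V.

Final answer: V_7 = 2.893 V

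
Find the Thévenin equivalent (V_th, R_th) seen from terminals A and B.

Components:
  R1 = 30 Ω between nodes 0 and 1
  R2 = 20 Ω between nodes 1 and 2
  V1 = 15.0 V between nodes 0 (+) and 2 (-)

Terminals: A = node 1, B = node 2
Step 1 — V_th is the open-circuit voltage V_A - V_B (nothing connected across the terminals).
Nodal analysis, taking node 2 as the 0 V reference.
Source V1 fixes V_0 = 15 V.
KCL at each unknown node (sum of currents leaving = 0; resistances in Ω):
  Node 1: (V_1 - 15)/30 + (V_1 - 0)/20 = 0
Collecting terms: 0.08333 × V_1 = 0.5  =>  V_1 = 6 V
V_th = V_1 - V_2 = 6 - 0 = 6 V
Step 2 — R_th: zero the source — replace V1 by a short circuit (node 2 merges into node 0) — and find the resistance seen between A (node 1) and B (node 0).
Reduce the network between node 1 (A) and node 0 (B) by series/parallel combination:
  Rp1 = R1 ‖ R2 (parallel, both between nodes 0 and 1) = 1/(1/30 + 1/20) = 12 Ω
R_th = 12 Ω

Final answer: V_th = 6 V, R_th = 12 Ω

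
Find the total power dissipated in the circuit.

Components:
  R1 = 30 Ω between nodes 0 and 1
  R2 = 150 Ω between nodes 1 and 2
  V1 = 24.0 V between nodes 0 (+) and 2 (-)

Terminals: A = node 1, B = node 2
Nodal analysis, taking node 2 as the 0 V reference.
Source V1 fixes V_0 = 24 V.
KCL at each unknown node (sum of currents leaving = 0; resistances in Ω):
  Node 1: (V_1 - 24)/30 + (V_1 - 0)/150 = 0
Collecting terms: 0.04 × V_1 = 0.8  =>  V_1 = 20 V
Power in each resistor, P = (ΔV)²/R:
  P_R1 = (24 - 20)²/30 = 0.5333 W
  P_R2 = (20 - 0)²/150 = 2.667 W
P_total = P_R1 + P_R2 = 3.2 W

Final answer: 3.2 W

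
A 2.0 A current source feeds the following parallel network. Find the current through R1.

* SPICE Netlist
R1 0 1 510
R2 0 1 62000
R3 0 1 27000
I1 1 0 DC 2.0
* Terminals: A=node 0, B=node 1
All resistors sit directly between nodes 0 and 1, so they are in parallel and share one voltage V; the full source current 2 A splits among them.
1/R_par = 1/510 + 1/62000 + 1/27000 = 0.002014 S  =>  R_par = 496.5 Ω
V = I × R_par = 2 × 496.5 = 993.1 V
I_R1 = V/R1 = 993.1/510 = 1.947 A

Final answer: 1.947 A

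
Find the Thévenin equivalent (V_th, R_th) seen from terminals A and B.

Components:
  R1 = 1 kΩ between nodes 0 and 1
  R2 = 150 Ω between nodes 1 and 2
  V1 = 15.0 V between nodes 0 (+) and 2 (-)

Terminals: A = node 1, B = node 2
Step 1 — V_th is the open-circuit voltage V_A - V_B (nothing connected across the terminals).
Nodal analysis, taking node 2 as the 0 V reference.
Source V1 fixes V_0 = 15 V.
KCL at each unknown node (sum of currents leaving = 0; resistances in Ω):
  Node 1: (V_1 - 15)/1000 + (V_1 - 0)/150 = 0
Collecting terms: 0.007667 × V_1 = 0.015  =>  V_1 = 1.957 V
V_th = V_1 - V_2 = 1.957 - 0 = 1.957 V
Step 2 — R_th: zero the source — replace V1 by a short circuit (node 2 merges into node 0) — and find the resistance seen between A (node 1) and B (node 0).
Reduce the network between node 1 (A) and node 0 (B) by series/parallel combination:
  Rp1 = R1 ‖ R2 (parallel, both between nodes 0 and 1) = 1/(1/1000 + 1/150) = 130.4 Ω
R_th = 130.4 Ω

Final answer: V_th = 1.957 V, R_th = 130.4 Ω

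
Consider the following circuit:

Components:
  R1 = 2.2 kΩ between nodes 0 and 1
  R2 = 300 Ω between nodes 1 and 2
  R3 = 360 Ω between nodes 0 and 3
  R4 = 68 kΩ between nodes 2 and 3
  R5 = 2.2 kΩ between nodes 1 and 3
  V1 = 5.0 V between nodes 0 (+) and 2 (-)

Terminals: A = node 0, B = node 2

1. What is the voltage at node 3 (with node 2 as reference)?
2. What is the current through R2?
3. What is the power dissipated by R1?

Nodal analysis, taking node 2 as the 0 V reference.
Source V1 fixes V_0 = 5 V.
KCL at each unknown node (sum of currents leaving = 0; resistances in Ω):
  Node 1: (V_1 - 5)/2200 + (V_1 - 0)/300 + (V_1 - V_3)/2200 = 0
  Node 3: (V_3 - 5)/360 + (V_3 - 0)/68000 + (V_3 - V_1)/2200 = 0
Collecting terms (coefficients in siemens):
  0.004242·V_1 - 0.0004545·V_3 = 0.002273
  0.003247·V_3 - 0.0004545·V_1 = 0.01389
Determinant D = (0.004242)(0.003247) - (-0.0004545)(-0.0004545) = 0.00001357
V_1 = [(0.002273)(0.003247) - (-0.0004545)(0.01389)]/D = 1.009 V
V_3 = [(0.004242)(0.01389) - (0.002273)(-0.0004545)]/D = 4.419 V
Part 1:
  Read off the nodal solution: V_3 = 4.419 V
Part 2:
  I_R2 = (V_1 - V_2)/R2 = (1.009 - 0)/300 = 0.003364 A
  Magnitude: I_R2 = 0.003364 A
Part 3:
  I_R1 = (V_0 - V_1)/R1 = (5 - 1.009)/2200 = 0.001814 A
  P_R1 = I_R1² × R1 = (0.001814)² × 2200 = 0.00724 W

Final answers:
1. V_3 = 4.419 V
2. I_R2 = 0.003364 A
3. P_R1 = 0.00724 W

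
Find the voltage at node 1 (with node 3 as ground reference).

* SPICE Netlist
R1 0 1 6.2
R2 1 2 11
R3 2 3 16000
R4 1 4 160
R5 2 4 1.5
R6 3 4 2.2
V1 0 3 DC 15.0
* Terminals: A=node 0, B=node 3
Nodal analysis, taking node 3 as the 0 V reference.
Source V1 fixes V_0 = 15 V.
KCL at each unknown node (sum of currents leaving = 0; resistances in Ω):
  Node 1: (V_1 - 15)/6.2 + (V_1 - V_2)/11 + (V_1 - V_4)/160 = 0
  Node 2: (V_2 - V_1)/11 + (V_2 - 0)/16000 + (V_2 - V_4)/1.5 = 0
  Node 4: (V_4 - V_1)/160 + (V_4 - V_2)/1.5 + (V_4 - 0)/2.2 = 0
Collecting terms (coefficients in siemens):
  0.2584·V_1 - 0.09091·V_2 - 0.00625·V_4 = 2.419
  0.7576·V_2 - 0.09091·V_1 - 0.6667·V_4 = 0
  1.127·V_4 - 0.00625·V_1 - 0.6667·V_2 = 0
Solving these 3 simultaneous equations (Gaussian elimination) gives:
  V_1 = 10.35 V, V_2 = 2.694 V, V_4 = 1.65 V
The requested potential is V_1 = 10.35 V.

Final answer: V_1 = 10.35 V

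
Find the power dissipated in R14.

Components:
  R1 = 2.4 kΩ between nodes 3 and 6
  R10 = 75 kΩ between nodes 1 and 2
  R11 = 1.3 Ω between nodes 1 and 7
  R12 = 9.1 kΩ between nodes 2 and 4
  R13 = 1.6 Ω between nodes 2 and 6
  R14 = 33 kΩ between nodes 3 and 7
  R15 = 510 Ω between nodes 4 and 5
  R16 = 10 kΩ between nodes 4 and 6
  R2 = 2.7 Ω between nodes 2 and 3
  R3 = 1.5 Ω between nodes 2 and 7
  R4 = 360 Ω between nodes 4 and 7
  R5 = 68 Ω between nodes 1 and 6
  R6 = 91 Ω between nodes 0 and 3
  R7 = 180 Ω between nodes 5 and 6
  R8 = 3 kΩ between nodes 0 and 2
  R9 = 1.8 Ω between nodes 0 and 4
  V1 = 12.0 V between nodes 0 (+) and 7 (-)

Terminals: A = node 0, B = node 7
Nodal analysis, taking node 7 as the 0 V reference.
Source V1 fixes V_0 = 12 V.
KCL at each unknown node (sum of currents leaving = 0; resistances in Ω):
  Node 1: (V_1 - V_6)/68 + (V_1 - V_2)/75000 + (V_1 - 0)/1.3 = 0
  Node 2: (V_2 - V_3)/2.7 + (V_2 - 0)/1.5 + (V_2 - 12)/3000 + (V_2 - V_1)/75000 + (V_2 - V_4)/9100 + (V_2 - V_6)/1.6 = 0
  Node 3: (V_3 - V_6)/2400 + (V_3 - V_2)/2.7 + (V_3 - 12)/91 + (V_3 - 0)/33000 = 0
  Node 4: (V_4 - 0)/360 + (V_4 - 12)/1.8 + (V_4 - V_2)/9100 + (V_4 - V_5)/510 + (V_4 - V_6)/10000 = 0
  Node 5: (V_5 - V_6)/180 + (V_5 - V_4)/510 = 0
  Node 6: (V_6 - V_3)/2400 + (V_6 - V_1)/68 + (V_6 - V_5)/180 + (V_6 - V_2)/1.6 + (V_6 - V_4)/10000 = 0
Collecting terms (coefficients in siemens):
  0.7839·V_1 - 0.00001333·V_2 - 0.01471·V_6 = 0
  1.662·V_2 - 0.00001333·V_1 - 0.3704·V_3 - 0.0001099·V_4 - 0.625·V_6 = 0.004
  0.3818·V_3 - 0.3704·V_2 - 0.0004167·V_6 = 0.1319
  0.5605·V_4 - 0.0001099·V_2 - 0.001961·V_5 - 0.0001·V_6 = 6.667
  0.007516·V_5 - 0.001961·V_4 - 0.005556·V_6 = 0
  0.6458·V_6 - 0.01471·V_1 - 0.625·V_2 - 0.0004167·V_3 - 0.0001·V_4 - 0.005556·V_5 = 0
Solving these 6 simultaneous equations (Gaussian elimination) gives:
  V_1 = 0.00454 V, V_2 = 0.2183 V, V_3 = 0.5574 V, V_4 = 11.91 V
  V_5 = 3.285 V, V_6 = 0.2418 V
I_R14 = (V_3 - V_7)/R14 = (0.5574 - 0)/33000 = 0.00001689 A
P_R14 = I_R14² × R14 = (0.00001689)² × 33000 = 0.000009414 W

Final answer: 9.414e-06 W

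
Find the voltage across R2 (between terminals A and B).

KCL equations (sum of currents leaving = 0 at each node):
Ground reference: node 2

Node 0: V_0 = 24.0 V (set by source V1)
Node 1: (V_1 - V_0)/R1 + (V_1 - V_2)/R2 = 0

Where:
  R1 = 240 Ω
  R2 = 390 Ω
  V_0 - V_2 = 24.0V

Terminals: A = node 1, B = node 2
R1 and R2 are in series across V1 (node 0 → node 1 → node 2), and the output A–B is taken across R2, so this is a voltage divider.
Series current: I = V1/(R1 + R2) = 24/(240 + 390) = 24/630 = 0.0381 A
V_R2 = I × R2 = V1 × R2/(R1 + R2) = 24 × 390/630 = 14.86 V

Final answer: 14.86 V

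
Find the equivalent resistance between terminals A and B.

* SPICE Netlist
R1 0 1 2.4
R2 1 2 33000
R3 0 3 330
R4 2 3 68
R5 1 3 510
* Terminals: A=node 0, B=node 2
The network is not a plain series/parallel combination. Inject a 1 A test current into terminal A (node 0) and return it from terminal B (node 2); then R_eq = V_A / (1 A).
Nodal analysis, taking node 2 as the 0 V reference.
Current source I_test pushes 1 A into node 0 and draws it out of node 2.
KCL at each unknown node (sum of currents leaving = 0; resistances in Ω):
  Node 0: (V_0 - V_1)/2.4 + (V_0 - V_3)/330 - 1 = 0
  Node 1: (V_1 - V_0)/2.4 + (V_1 - 0)/33000 + (V_1 - V_3)/510 = 0
  Node 3: (V_3 - V_0)/330 + (V_3 - V_1)/510 + (V_3 - 0)/68 = 0
Collecting terms (coefficients in siemens):
  0.4197·V_0 - 0.4167·V_1 - 0.00303·V_3 = 1
  0.4187·V_1 - 0.4167·V_0 - 0.001961·V_3 = 0
  0.0197·V_3 - 0.00303·V_0 - 0.001961·V_1 = 0
Solving these 3 simultaneous equations (Gaussian elimination) gives:
  V_0 = 266.6 V, V_1 = 265.6 V, V_3 = 67.45 V
R_eq = V_0 / 1 A = 266.6 Ω

Final answer: 266.6 Ω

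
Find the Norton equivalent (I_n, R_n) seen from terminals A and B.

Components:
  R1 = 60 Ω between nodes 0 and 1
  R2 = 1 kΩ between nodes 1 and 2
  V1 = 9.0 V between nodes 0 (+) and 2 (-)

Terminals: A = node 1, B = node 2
Find the Thévenin equivalent first; then I_n = V_th/R_th and R_n = R_th.
Step 1 — V_th is the open-circuit voltage V_A - V_B (nothing connected across the terminals).
Nodal analysis, taking node 2 as the 0 V reference.
Source V1 fixes V_0 = 9 V.
KCL at each unknown node (sum of currents leaving = 0; resistances in Ω):
  Node 1: (V_1 - 9)/60 + (V_1 - 0)/1000 = 0
Collecting terms: 0.01767 × V_1 = 0.15  =>  V_1 = 8.491 V
V_th = V_1 - V_2 = 8.491 - 0 = 8.491 V
Step 2 — R_th: zero the source — replace V1 by a short circuit (node 2 merges into node 0) — and find the resistance seen between A (node 1) and B (node 0).
Reduce the network between node 1 (A) and node 0 (B) by series/parallel combination:
  Rp1 = R1 ‖ R2 (parallel, both between nodes 0 and 1) = 1/(1/60 + 1/1000) = 56.6 Ω
R_th = 56.6 Ω
I_n = V_th/R_th = 8.491/56.6 = 0.15 A, and R_n = R_th = 56.6 Ω

Final answer: I_n = 0.15 A, R_n = 56.6 Ω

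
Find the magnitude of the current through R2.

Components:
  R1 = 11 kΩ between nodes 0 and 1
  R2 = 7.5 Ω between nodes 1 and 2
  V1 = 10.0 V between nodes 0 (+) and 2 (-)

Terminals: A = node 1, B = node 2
Nodal analysis, taking node 2 as the 0 V reference.
Source V1 fixes V_0 = 10 V.
KCL at each unknown node (sum of currents leaving = 0; resistances in Ω):
  Node 1: (V_1 - 10)/11000 + (V_1 - 0)/7.5 = 0
Collecting terms: 0.1334 × V_1 = 0.0009091  =>  V_1 = 0.006814 V
I_R2 = (V_1 - V_2)/R2 = (0.006814 - 0)/7.5 = 0.0009085 A
|I_R2| = 0.0009085 A

Final answer: |I_R2| = 0.0009085 A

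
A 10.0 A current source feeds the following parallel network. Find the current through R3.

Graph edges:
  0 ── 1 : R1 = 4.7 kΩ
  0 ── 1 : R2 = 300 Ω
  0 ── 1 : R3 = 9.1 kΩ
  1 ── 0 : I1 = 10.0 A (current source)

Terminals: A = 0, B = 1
All resistors sit directly between nodes 0 and 1, so they are in parallel and share one voltage V; the full source current 10 A splits among them.
1/R_par = 1/4700 + 1/300 + 1/9100 = 0.003656 S  =>  R_par = 273.5 Ω
V = I × R_par = 10 × 273.5 = 2735 V
I_R3 = V/R3 = 2735/9100 = 0.3006 A

Final answer: 0.3006 A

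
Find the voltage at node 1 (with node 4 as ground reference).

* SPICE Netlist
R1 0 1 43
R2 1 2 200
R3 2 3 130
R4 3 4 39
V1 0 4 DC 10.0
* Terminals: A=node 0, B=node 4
Nodal analysis, taking node 4 as the 0 V reference.
Source V1 fixes V_0 = 10 V.
KCL at each unknown node (sum of currents leaving = 0; resistances in Ω):
  Node 1: (V_1 - 10)/43 + (V_1 - V_2)/200 = 0
  Node 2: (V_2 - V_1)/200 + (V_2 - V_3)/130 = 0
  Node 3: (V_3 - V_2)/130 + (V_3 - 0)/39 = 0
Collecting terms (coefficients in siemens):
  0.02826·V_1 - 0.005·V_2 = 0.2326
  0.01269·V_2 - 0.005·V_1 - 0.007692·V_3 = 0
  0.03333·V_3 - 0.007692·V_2 = 0
Solving these 3 simultaneous equations (Gaussian elimination) gives:
  V_1 = 8.956 V, V_2 = 4.102 V, V_3 = 0.9466 V
The requested potential is V_1 = 8.956 V.

Final answer: V_1 = 8.956 V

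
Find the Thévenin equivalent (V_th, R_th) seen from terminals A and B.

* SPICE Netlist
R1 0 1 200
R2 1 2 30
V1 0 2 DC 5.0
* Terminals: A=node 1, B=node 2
Step 1 — V_th is the open-circuit voltage V_A - V_B (nothing connected across the terminals).
Nodal analysis, taking node 2 as the 0 V reference.
Source V1 fixes V_0 = 5 V.
KCL at each unknown node (sum of currents leaving = 0; resistances in Ω):
  Node 1: (V_1 - 5)/200 + (V_1 - 0)/30 = 0
Collecting terms: 0.03833 × V_1 = 0.025  =>  V_1 = 0.6522 V
V_th = V_1 - V_2 = 0.6522 - 0 = 0.6522 V
Step 2 — R_th: zero the source — replace V1 by a short circuit (node 2 merges into node 0) — and find the resistance seen between A (node 1) and B (node 0).
Reduce the network between node 1 (A) and node 0 (B) by series/parallel combination:
  Rp1 = R1 ‖ R2 (parallel, both between nodes 0 and 1) = 1/(1/200 + 1/30) = 26.09 Ω
R_th = 26.09 Ω

Final answer: V_th = 0.6522 V, R_th = 26.09 Ω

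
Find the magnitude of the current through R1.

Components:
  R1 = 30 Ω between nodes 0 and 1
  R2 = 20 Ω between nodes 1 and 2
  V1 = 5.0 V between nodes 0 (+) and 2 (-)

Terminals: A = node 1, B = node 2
Nodal analysis, taking node 2 as the 0 V reference.
Source V1 fixes V_0 = 5 V.
KCL at each unknown node (sum of currents leaving = 0; resistances in Ω):
  Node 1: (V_1 - 5)/30 + (V_1 - 0)/20 = 0
Collecting terms: 0.08333 × V_1 = 0.1667  =>  V_1 = 2 V
I_R1 = (V_0 - V_1)/R1 = (5 - 2)/30 = 0.1 A
|I_R1| = 0.1 A

Final answer: |I_R1| = 0.1 A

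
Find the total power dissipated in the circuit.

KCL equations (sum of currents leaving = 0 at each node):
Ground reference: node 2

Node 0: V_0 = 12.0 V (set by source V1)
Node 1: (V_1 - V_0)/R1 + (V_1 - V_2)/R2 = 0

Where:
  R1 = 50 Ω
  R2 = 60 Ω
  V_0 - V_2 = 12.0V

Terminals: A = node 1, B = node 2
Nodal analysis, taking node 2 as the 0 V reference.
Source V1 fixes V_0 = 12 V.
KCL at each unknown node (sum of currents leaving = 0; resistances in Ω):
  Node 1: (V_1 - 12)/50 + (V_1 - 0)/60 = 0
Collecting terms: 0.03667 × V_1 = 0.24  =>  V_1 = 6.545 V
Power in each resistor, P = (ΔV)²/R:
  P_R1 = (12 - 6.545)²/50 = 0.595 W
  P_R2 = (6.545 - 0)²/60 = 0.714 W
P_total = P_R1 + P_R2 = 1.309 W

Final answer: 1.309 W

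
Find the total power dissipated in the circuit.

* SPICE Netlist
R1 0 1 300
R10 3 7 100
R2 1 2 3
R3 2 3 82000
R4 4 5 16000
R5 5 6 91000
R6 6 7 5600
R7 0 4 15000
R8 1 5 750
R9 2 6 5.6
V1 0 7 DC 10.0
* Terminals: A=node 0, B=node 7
Nodal analysis, taking node 7 as the 0 V reference.
Source V1 fixes V_0 = 10 V.
KCL at each unknown node (sum of currents leaving = 0; resistances in Ω):
  Node 1: (V_1 - 10)/300 + (V_1 - V_2)/3 + (V_1 - V_5)/750 = 0
  Node 2: (V_2 - V_1)/3 + (V_2 - V_3)/82000 + (V_2 - V_6)/5.6 = 0
  Node 3: (V_3 - V_2)/82000 + (V_3 - 0)/100 = 0
  Node 4: (V_4 - V_5)/16000 + (V_4 - 10)/15000 = 0
  Node 5: (V_5 - V_4)/16000 + (V_5 - V_6)/91000 + (V_5 - V_1)/750 = 0
  Node 6: (V_6 - V_5)/91000 + (V_6 - 0)/5600 + (V_6 - V_2)/5.6 = 0
Collecting terms (coefficients in siemens):
  0.338·V_1 - 0.3333·V_2 - 0.001333·V_5 = 0.03333
  0.5119·V_2 - 0.3333·V_1 - 0.0000122·V_3 - 0.1786·V_6 = 0
  0.01001·V_3 - 0.0000122·V_2 = 0
  0.0001292·V_4 - 0.0000625·V_5 = 0.0006667
  0.001407·V_5 - 0.001333·V_1 - 0.0000625·V_4 - 0.00001099·V_6 = 0
  0.1788·V_6 - 0.1786·V_2 - 0.00001099·V_5 = 0
Solving these 6 simultaneous equations (Gaussian elimination) gives:
  V_1 = 9.464 V, V_2 = 9.459 V, V_3 = 0.01152 V, V_4 = 9.747 V
  V_5 = 9.477 V, V_6 = 9.449 V
Power in each resistor, P = (ΔV)²/R:
  P_R1 = (10 - 9.464)²/300 = 0.0009566 W
  P_R2 = (9.464 - 9.459)²/3 = 0.000009745 W
  P_R3 = (9.459 - 0.01152)²/82000 = 0.001088 W
  P_R4 = (9.747 - 9.477)²/16000 = 0.000004559 W
  P_R5 = (9.477 - 9.449)²/91000 = 0.000000008184 W
  P_R6 = (9.449 - 0)²/5600 = 0.01594 W
  P_R7 = (10 - 9.747)²/15000 = 0.000004274 W
  P_R8 = (9.464 - 9.477)²/750 = 0.0000002062 W
  P_R9 = (9.459 - 9.449)²/5.6 = 0.00001594 W
  P_R10 = (0.01152 - 0)²/100 = 0.000001327 W
P_total = P_R1 + P_R2 + P_R3 + P_R4 + P_R5 + P_R6 + P_R7 + P_R8 + P_R9 + P_R10 = 0.01803 W

Final answer: 0.01803 W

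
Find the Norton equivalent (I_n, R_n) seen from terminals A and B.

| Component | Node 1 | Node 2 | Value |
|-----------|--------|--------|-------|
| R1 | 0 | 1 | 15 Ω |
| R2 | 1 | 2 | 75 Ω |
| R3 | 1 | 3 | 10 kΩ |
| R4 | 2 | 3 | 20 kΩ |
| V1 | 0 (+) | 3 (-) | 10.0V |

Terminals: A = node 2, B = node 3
Find the Thévenin equivalent first; then I_n = V_th/R_th and R_n = R_th.
Step 1 — V_th is the open-circuit voltage V_A - V_B (nothing connected across the terminals).
Nodal analysis, taking node 3 as the 0 V reference.
Source V1 fixes V_0 = 10 V.
KCL at each unknown node (sum of currents leaving = 0; resistances in Ω):
  Node 1: (V_1 - 10)/15 + (V_1 - V_2)/75 + (V_1 - 0)/10000 = 0
  Node 2: (V_2 - V_1)/75 + (V_2 - 0)/20000 = 0
Collecting terms (coefficients in siemens):
  0.0801·V_1 - 0.01333·V_2 = 0.6667
  0.01338·V_2 - 0.01333·V_1 = 0
Determinant D = (0.0801)(0.01338) - (-0.01333)(-0.01333) = 0.0008942
V_1 = [(0.6667)(0.01338) - (-0.01333)(0)]/D = 9.978 V
V_2 = [(0.0801)(0) - (0.6667)(-0.01333)]/D = 9.94 V
V_th = V_2 - V_3 = 9.94 - 0 = 9.94 V
Step 2 — R_th: zero the source — replace V1 by a short circuit (node 3 merges into node 0) — and find the resistance seen between A (node 2) and B (node 0).
Reduce the network between node 2 (A) and node 0 (B) by series/parallel combination:
  Rp1 = R1 ‖ R3 (parallel, both between nodes 0 and 1) = 1/(1/15 + 1/10000) = 14.98 Ω
  Rs1 = R2 + Rp1 (series, joined only at node 1) = 75 + 14.98 = 89.98 Ω
  Rp2 = R4 ‖ Rs1 (parallel, both between nodes 0 and 2) = 1/(1/20000 + 1/89.98) = 89.57 Ω
R_th = 89.57 Ω
I_n = V_th/R_th = 9.94/89.57 = 0.111 A, and R_n = R_th = 89.57 Ω

Final answer: I_n = 0.111 A, R_n = 89.57 Ω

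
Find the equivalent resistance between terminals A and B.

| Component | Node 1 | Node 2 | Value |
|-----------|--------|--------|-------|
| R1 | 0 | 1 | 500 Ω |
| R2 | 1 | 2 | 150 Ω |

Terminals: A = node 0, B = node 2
Reduce the network between node 0 (A) and node 2 (B) by series/parallel combination:
  Rs1 = R1 + R2 (series, joined only at node 1) = 500 + 150 = 650 Ω
R_eq = 650 Ω

Final answer: 650 Ω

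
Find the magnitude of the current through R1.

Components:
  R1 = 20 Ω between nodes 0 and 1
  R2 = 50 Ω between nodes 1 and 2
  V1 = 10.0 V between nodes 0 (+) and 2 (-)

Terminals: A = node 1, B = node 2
Nodal analysis, taking node 2 as the 0 V reference.
Source V1 fixes V_0 = 10 V.
KCL at each unknown node (sum of currents leaving = 0; resistances in Ω):
  Node 1: (V_1 - 10)/20 + (V_1 - 0)/50 = 0
Collecting terms: 0.07 × V_1 = 0.5  =>  V_1 = 7.143 V
I_R1 = (V_0 - V_1)/R1 = (10 - 7.143)/20 = 0.1429 A
|I_R1| = 0.1429 A

Final answer: |I_R1| = 0.1429 A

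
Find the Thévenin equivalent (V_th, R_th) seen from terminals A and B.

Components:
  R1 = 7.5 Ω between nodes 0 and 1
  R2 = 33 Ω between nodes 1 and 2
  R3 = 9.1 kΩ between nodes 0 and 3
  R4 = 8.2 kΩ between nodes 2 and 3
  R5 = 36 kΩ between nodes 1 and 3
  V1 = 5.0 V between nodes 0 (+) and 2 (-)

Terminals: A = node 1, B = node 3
Step 1 — V_th is the open-circuit voltage V_A - V_B (nothing connected across the terminals).
Nodal analysis, taking node 2 as the 0 V reference.
Source V1 fixes V_0 = 5 V.
KCL at each unknown node (sum of currents leaving = 0; resistances in Ω):
  Node 1: (V_1 - 5)/7.5 + (V_1 - 0)/33 + (V_1 - V_3)/36000 = 0
  Node 3: (V_3 - 5)/9100 + (V_3 - 0)/8200 + (V_3 - V_1)/36000 = 0
Collecting terms (coefficients in siemens):
  0.1637·V_1 - 0.00002778·V_3 = 0.6667
  0.0002596·V_3 - 0.00002778·V_1 = 0.0005495
Determinant D = (0.1637)(0.0002596) - (-0.00002778)(-0.00002778) = 0.00004249
V_1 = [(0.6667)(0.0002596) - (-0.00002778)(0.0005495)]/D = 4.074 V
V_3 = [(0.1637)(0.0005495) - (0.6667)(-0.00002778)]/D = 2.552 V
V_th = V_1 - V_3 = 4.074 - 2.552 = 1.522 V
Step 2 — R_th: zero the source — replace V1 by a short circuit (node 2 merges into node 0) — and find the resistance seen between A (node 1) and B (node 3).
Reduce the network between node 1 (A) and node 3 (B) by series/parallel combination:
  Rp1 = R1 ‖ R2 (parallel, both between nodes 0 and 1) = 1/(1/7.5 + 1/33) = 6.111 Ω
  Rp2 = R3 ‖ R4 (parallel, both between nodes 0 and 3) = 1/(1/9100 + 1/8200) = 4313 Ω
  Rs1 = Rp1 + Rp2 (series, joined only at node 0) = 6.111 + 4313 = 4319 Ω
  Rp3 = R5 ‖ Rs1 (parallel, both between nodes 1 and 3) = 1/(1/36000 + 1/4319) = 3857 Ω
R_th = 3.857 kΩ

Final answer: V_th = 1.522 V, R_th = 3.857 kΩ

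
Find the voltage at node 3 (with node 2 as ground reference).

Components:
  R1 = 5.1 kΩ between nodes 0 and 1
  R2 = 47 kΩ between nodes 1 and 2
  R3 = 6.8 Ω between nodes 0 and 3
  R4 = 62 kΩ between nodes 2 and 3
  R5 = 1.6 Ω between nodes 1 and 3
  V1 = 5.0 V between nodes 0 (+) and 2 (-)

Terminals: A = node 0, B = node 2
Nodal analysis, taking node 2 as the 0 V reference.
Source V1 fixes V_0 = 5 V.
KCL at each unknown node (sum of currents leaving = 0; resistances in Ω):
  Node 1: (V_1 - 5)/5100 + (V_1 - 0)/47000 + (V_1 - V_3)/1.6 = 0
  Node 3: (V_3 - 5)/6.8 + (V_3 - 0)/62000 + (V_3 - V_1)/1.6 = 0
Collecting terms (coefficients in siemens):
  0.6252·V_1 - 0.625·V_3 = 0.0009804
  0.7721·V_3 - 0.625·V_1 = 0.7353
Determinant D = (0.6252)(0.7721) - (-0.625)(-0.625) = 0.09209
V_1 = [(0.0009804)(0.7721) - (-0.625)(0.7353)]/D = 4.999 V
V_3 = [(0.6252)(0.7353) - (0.0009804)(-0.625)]/D = 4.999 V
The requested potential is V_3 = 4.999 V.

Final answer: V_3 = 4.999 V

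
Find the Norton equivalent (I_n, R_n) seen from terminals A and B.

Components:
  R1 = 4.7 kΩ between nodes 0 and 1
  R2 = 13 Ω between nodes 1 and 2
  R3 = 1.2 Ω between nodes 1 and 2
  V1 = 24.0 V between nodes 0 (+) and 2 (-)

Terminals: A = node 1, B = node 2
Find the Thévenin equivalent first; then I_n = V_th/R_th and R_n = R_th.
Step 1 — V_th is the open-circuit voltage V_A - V_B (nothing connected across the terminals).
Nodal analysis, taking node 2 as the 0 V reference.
Source V1 fixes V_0 = 24 V.
KCL at each unknown node (sum of currents leaving = 0; resistances in Ω):
  Node 1: (V_1 - 24)/4700 + (V_1 - 0)/13 + (V_1 - 0)/1.2 = 0
Collecting terms: 0.9105 × V_1 = 0.005106  =>  V_1 = 0.005609 V
V_th = V_1 - V_2 = 0.005609 - 0 = 0.005609 V
Step 2 — R_th: zero the source — replace V1 by a short circuit (node 2 merges into node 0) — and find the resistance seen between A (node 1) and B (node 0).
Reduce the network between node 1 (A) and node 0 (B) by series/parallel combination:
  Rp1 = R1 ‖ R2 ‖ R3 (parallel, all between nodes 0 and 1) = 1/(1/4700 + 1/13 + 1/1.2) = 1.098 Ω
R_th = 1.098 Ω
I_n = V_th/R_th = 0.005609/1.098 = 0.005106 A, and R_n = R_th = 1.098 Ω

Final answer: I_n = 0.005106 A, R_n = 1.098 Ω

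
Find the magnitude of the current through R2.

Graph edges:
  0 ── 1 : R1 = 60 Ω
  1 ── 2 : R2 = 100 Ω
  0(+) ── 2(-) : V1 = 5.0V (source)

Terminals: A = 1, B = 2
Nodal analysis, taking node 2 as the 0 V reference.
Source V1 fixes V_0 = 5 V.
KCL at each unknown node (sum of currents leaving = 0; resistances in Ω):
  Node 1: (V_1 - 5)/60 + (V_1 - 0)/100 = 0
Collecting terms: 0.02667 × V_1 = 0.08333  =>  V_1 = 3.125 V
I_R2 = (V_1 - V_2)/R2 = (3.125 - 0)/100 = 0.03125 A
|I_R2| = 0.03125 A

Final answer: |I_R2| = 0.03125 A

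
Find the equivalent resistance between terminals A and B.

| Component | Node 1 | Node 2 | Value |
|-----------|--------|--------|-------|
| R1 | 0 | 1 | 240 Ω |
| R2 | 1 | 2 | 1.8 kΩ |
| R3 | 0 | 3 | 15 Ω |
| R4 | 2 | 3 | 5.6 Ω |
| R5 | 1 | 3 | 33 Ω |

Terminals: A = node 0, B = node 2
The network is not a plain series/parallel combination. Inject a 1 A test current into terminal A (node 0) and return it from terminal B (node 2); then R_eq = V_A / (1 A).
Nodal analysis, taking node 2 as the 0 V reference.
Current source I_test pushes 1 A into node 0 and draws it out of node 2.
KCL at each unknown node (sum of currents leaving = 0; resistances in Ω):
  Node 0: (V_0 - V_1)/240 + (V_0 - V_3)/15 - 1 = 0
  Node 1: (V_1 - V_0)/240 + (V_1 - 0)/1800 + (V_1 - V_3)/33 = 0
  Node 3: (V_3 - V_0)/15 + (V_3 - V_1)/33 + (V_3 - 0)/5.6 = 0
Collecting terms (coefficients in siemens):
  0.07083·V_0 - 0.004167·V_1 - 0.06667·V_3 = 1
  0.03503·V_1 - 0.004167·V_0 - 0.0303·V_3 = 0
  0.2755·V_3 - 0.06667·V_0 - 0.0303·V_1 = 0
Solving these 3 simultaneous equations (Gaussian elimination) gives:
  V_0 = 19.79 V, V_1 = 7.18 V, V_3 = 5.578 V
R_eq = V_0 / 1 A = 19.79 Ω

Final answer: 19.79 Ω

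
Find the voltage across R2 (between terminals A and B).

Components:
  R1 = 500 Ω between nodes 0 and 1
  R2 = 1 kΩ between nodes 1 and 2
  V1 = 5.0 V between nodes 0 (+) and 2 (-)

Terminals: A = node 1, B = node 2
R1 and R2 are in series across V1 (node 0 → node 1 → node 2), and the output A–B is taken across R2, so this is a voltage divider.
Series current: I = V1/(R1 + R2) = 5/(500 + 1000) = 5/1500 = 0.003333 A
V_R2 = I × R2 = V1 × R2/(R1 + R2) = 5 × 1000/1500 = 3.333 V

Final answer: 3.333 V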